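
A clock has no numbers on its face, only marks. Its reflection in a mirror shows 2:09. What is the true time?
Reflection across the vertical (12-6) axis maps a hand at angle A degrees to (360 - A) degrees, which sends a reading of T minutes past 12:00 to (720 - T) minutes past 12:00.
Mirror reads 2:09 = 129 minutes past 12:00.
Actual time: (720 - 129) mod 720 = 591 minutes = 9:51.

Final answer: 9:51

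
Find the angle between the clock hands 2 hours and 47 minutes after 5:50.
First find the time 2 hours and 47 minutes after 5:50.
Total minutes: 5 x 60 + 50 + 2 x 60 + 47 = 517.
517 mod 720 = 517 minutes = 8:37.
Now compute the angle at 8:37:
Hour hand: 8 x 30 + 37 x 0.5 = 258.5 degrees
Minute hand: 37 x 6 = 222 degrees
Difference: |258.5 - 222| = 36.5 degrees
The angle is 36.5 degrees

Final answer: 36.5 degrees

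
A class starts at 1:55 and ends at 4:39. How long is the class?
From 1:55 to 4:39:
(4 x 60 + 39) - (1 x 60 + 55) = 279 - 115 = 164 minutes
= 2 hours and 44 minutes

Final answer: 2 hours and 44 minutes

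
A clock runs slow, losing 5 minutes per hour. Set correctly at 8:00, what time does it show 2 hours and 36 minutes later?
For every 60 true minutes, the faulty clock advances 60 - 5 = 55 minutes.
True elapsed: 2 hours and 36 minutes = 156 minutes.
Faulty clock advances: 156 x 55/60 = 143 minutes (drift: 13 minutes behind).
Shown time: 8:00 + 143 minutes = 10:23.

Final answer: 10:23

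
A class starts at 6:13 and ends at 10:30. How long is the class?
From 6:13 to 10:30:
(10 x 60 + 30) - (6 x 60 + 13) = 630 - 373 = 257 minutes
= 4 hours and 17 minutes

Final answer: 4 hours and 17 minutes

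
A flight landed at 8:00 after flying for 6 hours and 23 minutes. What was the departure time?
Starting time: 8:00 = 480 total minutes past 12:00
Subtracting: 6 hours and 23 minutes = 383 minutes
480 - 383 = 97 minutes
= 1 hour and 37 minutes past 12:00 = 1:37

Final answer: 1:37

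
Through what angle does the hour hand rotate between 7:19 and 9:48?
The hour hand moves 0.5 degrees per minute.
Time elapsed: 9:48 - 7:19 = 149 minutes
Angular displacement: 149 x 0.5 = 74.5 degrees

Final answer: 74.5 degrees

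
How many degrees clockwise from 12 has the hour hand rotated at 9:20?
The hour hand moves 30 degrees per hour and 0.5 degrees per minute.
At 9:20: (9) x 30 + 20 x 0.5 = 270 + 10 = 280 degrees

Final answer: 280 degrees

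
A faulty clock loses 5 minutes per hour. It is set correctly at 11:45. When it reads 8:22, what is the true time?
For every 60 true minutes, the faulty clock advances 55 minutes, so 1 faulty-clock minute corresponds to 60/55 true minutes.
From 11:45 to 8:22 on the faulty dial is 517 minutes.
True elapsed: 517 x 60/55 = 564 minutes = 9 hours and 24 minutes.
True time: 11:45 + 9 hours and 24 minutes = 9:09.

Final answer: 9:09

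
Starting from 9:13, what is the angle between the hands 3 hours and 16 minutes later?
First find the time 3 hours and 16 minutes after 9:13.
Total minutes: 9 x 60 + 13 + 3 x 60 + 16 = 749.
749 mod 720 = 29 minutes = 12:29.
Now compute the angle at 12:29:
Hour hand: 0 x 30 + 29 x 0.5 = 14.5 degrees
Minute hand: 29 x 6 = 174 degrees
Difference: |14.5 - 174| = 159.5 degrees
The angle is 159.5 degrees

Final answer: 159.5 degrees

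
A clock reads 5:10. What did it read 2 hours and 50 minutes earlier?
Starting time: 5:10 = 310 total minutes past 12:00
Subtracting: 2 hours and 50 minutes = 170 minutes
310 - 170 = 140 minutes
= 2 hours and 20 minutes past 12:00 = 2:20

Final answer: 2:20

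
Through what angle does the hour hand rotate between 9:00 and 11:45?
The hour hand moves 0.5 degrees per minute.
Time elapsed: 11:45 - 9:00 = 165 minutes
Angular displacement: 165 x 0.5 = 82.5 degrees

Final answer: 82.5 degrees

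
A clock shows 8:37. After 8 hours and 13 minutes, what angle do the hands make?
First find the time 8 hours and 13 minutes after 8:37.
Total minutes: 8 x 60 + 37 + 8 x 60 + 13 = 1010.
1010 mod 720 = 290 minutes = 4:50.
Now compute the angle at 4:50:
Hour hand: 4 x 30 + 50 x 0.5 = 145 degrees
Minute hand: 50 x 6 = 300 degrees
Difference: |145 - 300| = 155 degrees
The angle is 155 degrees

Final answer: 155 degrees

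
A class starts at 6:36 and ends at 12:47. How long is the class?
From 6:36 to 12:47:
(12 x 60 + 47) - (6 x 60 + 36) = 767 - 396 = 371 minutes
= 6 hours and 11 minutes

Final answer: 6 hours and 11 minutes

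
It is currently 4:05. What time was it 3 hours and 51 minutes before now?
Starting time: 4:05 = 245 total minutes past 12:00
Subtracting: 3 hours and 51 minutes = 231 minutes
245 - 231 = 14 minutes
= 14 minutes past 12:00 = 12:14

Final answer: 12:14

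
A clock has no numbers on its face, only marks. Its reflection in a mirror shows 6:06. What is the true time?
Reflection across the vertical (12-6) axis maps a hand at angle A degrees to (360 - A) degrees, which sends a reading of T minutes past 12:00 to (720 - T) minutes past 12:00.
Mirror reads 6:06 = 366 minutes past 12:00.
Actual time: (720 - 366) mod 720 = 354 minutes = 5:54.

Final answer: 5:54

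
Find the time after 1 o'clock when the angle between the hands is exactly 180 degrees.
For hands to be 180 degrees apart: |30H - 5.5t| = 180
With H = 1: t = (30 x 1 + 180)/5.5 = 38.18 or t = (30 x 1 - 180)/5.5 = -27.27
First valid solution (0 < t < 60): t = 38.18 minutes
The hands are opposite at 38.18 minutes past 1:00.

Final answer: 38.18 minutes past 1:00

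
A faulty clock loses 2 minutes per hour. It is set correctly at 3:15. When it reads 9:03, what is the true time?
For every 60 true minutes, the faulty clock advances 58 minutes, so 1 faulty-clock minute corresponds to 60/58 true minutes.
From 3:15 to 9:03 on the faulty dial is 348 minutes.
True elapsed: 348 x 60/58 = 360 minutes = 6 hours.
True time: 3:15 + 6 hours = 9:15.

Final answer: 9:15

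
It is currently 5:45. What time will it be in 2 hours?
Starting time: 5:45
Adding 0 minutes to 45 minutes: 45 + 0 = 45 minutes
Adding 2 hours: 5 + 2 = 7
Final time: 7:45

Final answer: 7:45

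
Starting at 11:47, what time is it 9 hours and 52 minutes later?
Starting time: 11:47
Adding 52 minutes to 47 minutes: 47 + 52 = 99 minutes = 1 hour and 39 minutes
Adding 9 hours: 11 + 9 + 1 (carry) = 21 - 12 = 9
Final time: 9:39

Final answer: 9:39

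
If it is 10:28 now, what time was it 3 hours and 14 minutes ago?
Starting time: 10:28 = 628 total minutes past 12:00
Subtracting: 3 hours and 14 minutes = 194 minutes
628 - 194 = 434 minutes
= 7 hours and 14 minutes past 12:00 = 7:14

Final answer: 7:14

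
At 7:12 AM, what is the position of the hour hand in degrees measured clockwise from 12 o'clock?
The hour hand moves 30 degrees per hour and 0.5 degrees per minute.
At 7:12: (7) x 30 + 12 x 0.5 = 210 + 6 = 216 degrees

Final answer: 216 degrees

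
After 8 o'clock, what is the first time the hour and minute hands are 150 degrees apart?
At t minutes past 8:00, the hour hand is at 30 x 8 + 0.5t degrees and the minute hand is at 6t degrees.
The smaller angle between them is 150 degrees when |30H - 5.5t| = 150 or |30H - 5.5t| = 210.
With H = 8, solve 30 x 8 - 5.5t = +/- target for each target:
  t = (30 x 8 - 150) / 5.5 = 16.36
  t = (30 x 8 + 150) / 5.5 = 70.91 (outside (0, 60))
  t = (30 x 8 - 210) / 5.5 = 5.45
  t = (30 x 8 + 210) / 5.5 = 81.82 (outside (0, 60))
Valid solutions in (0, 60): {5.45, 16.36} minutes.
The first occurrence is t = 5.45 minutes.
The hands form a 150-degree angle at 5.45 minutes past 8:00.

Final answer: 5.45 minutes past 8:00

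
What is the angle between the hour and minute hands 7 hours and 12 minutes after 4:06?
First find the time 7 hours and 12 minutes after 4:06.
Total minutes: 4 x 60 + 6 + 7 x 60 + 12 = 678.
678 mod 720 = 678 minutes = 11:18.
Now compute the angle at 11:18:
Hour hand: 11 x 30 + 18 x 0.5 = 339 degrees
Minute hand: 18 x 6 = 108 degrees
Difference: |339 - 108| = 231 degrees
Smaller angle: 360 - 231 = 129 degrees

Final answer: 129 degrees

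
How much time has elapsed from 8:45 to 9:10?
From 8:45 to 9:10:
(9 x 60 + 10) - (8 x 60 + 45) = 550 - 525 = 25 minutes
= 25 minutes

Final answer: 25 minutes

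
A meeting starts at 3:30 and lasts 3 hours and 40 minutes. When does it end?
Starting time: 3:30
Adding 40 minutes to 30 minutes: 30 + 40 = 70 minutes = 1 hour and 10 minutes
Adding 3 hours: 3 + 3 + 1 (carry) = 7
Final time: 7:10

Final answer: 7:10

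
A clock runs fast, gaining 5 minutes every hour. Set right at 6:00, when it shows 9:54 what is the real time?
For every 60 true minutes, the faulty clock advances 65 minutes, so 1 faulty-clock minute corresponds to 60/65 true minutes.
From 6:00 to 9:54 on the faulty dial is 234 minutes.
True elapsed: 234 x 60/65 = 216 minutes = 3 hours and 36 minutes.
True time: 6:00 + 3 hours and 36 minutes = 9:36.

Final answer: 9:36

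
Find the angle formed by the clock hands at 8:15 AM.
Hour hand position: 8 x 30 + 15 x 0.5 = 247.5 degrees
Minute hand position: 15 x 6 = 90 degrees
Difference: |247.5 - 90| = 157.5 degrees
The angle between the hands is 157.5 degrees

Final answer: 157.5 degrees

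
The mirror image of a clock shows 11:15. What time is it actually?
Reflection across the vertical (12-6) axis maps a hand at angle A degrees to (360 - A) degrees, which sends a reading of T minutes past 12:00 to (720 - T) minutes past 12:00.
Mirror reads 11:15 = 675 minutes past 12:00.
Actual time: (720 - 675) mod 720 = 45 minutes = 12:45.

Final answer: 12:45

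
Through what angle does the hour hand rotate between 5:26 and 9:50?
The hour hand moves 0.5 degrees per minute.
Time elapsed: 9:50 - 5:26 = 264 minutes
Angular displacement: 264 x 0.5 = 132 degrees

Final answer: 132 degrees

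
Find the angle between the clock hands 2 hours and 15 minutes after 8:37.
First find the time 2 hours and 15 minutes after 8:37.
Total minutes: 8 x 60 + 37 + 2 x 60 + 15 = 652.
652 mod 720 = 652 minutes = 10:52.
Now compute the angle at 10:52:
Hour hand: 10 x 30 + 52 x 0.5 = 326 degrees
Minute hand: 52 x 6 = 312 degrees
Difference: |326 - 312| = 14 degrees
The angle is 14 degrees

Final answer: 14 degrees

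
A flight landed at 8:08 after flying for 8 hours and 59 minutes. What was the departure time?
Starting time: 8:08 = 488 total minutes past 12:00
Subtracting: 8 hours and 59 minutes = 539 minutes
488 - 539 = -51 (negative, add 12 hours = 720) = 669 minutes
= 11 hours and 9 minutes past 12:00 = 11:09

Final answer: 11:09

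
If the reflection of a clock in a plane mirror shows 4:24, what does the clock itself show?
Reflection across the vertical (12-6) axis maps a hand at angle A degrees to (360 - A) degrees, which sends a reading of T minutes past 12:00 to (720 - T) minutes past 12:00.
Mirror reads 4:24 = 264 minutes past 12:00.
Actual time: (720 - 264) mod 720 = 456 minutes = 7:36.

Final answer: 7:36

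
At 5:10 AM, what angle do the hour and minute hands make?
Hour hand position: 5 x 30 + 10 x 0.5 = 155 degrees
Minute hand position: 10 x 6 = 60 degrees
Difference: |155 - 60| = 95 degrees
The angle between the hands is 95 degrees

Final answer: 95 degrees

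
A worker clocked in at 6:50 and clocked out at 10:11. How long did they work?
From 6:50 to 10:11:
(10 x 60 + 11) - (6 x 60 + 50) = 611 - 410 = 201 minutes
= 3 hours and 21 minutes

Final answer: 3 hours and 21 minutes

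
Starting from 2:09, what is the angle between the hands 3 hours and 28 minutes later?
First find the time 3 hours and 28 minutes after 2:09.
Total minutes: 2 x 60 + 9 + 3 x 60 + 28 = 337.
337 mod 720 = 337 minutes = 5:37.
Now compute the angle at 5:37:
Hour hand: 5 x 30 + 37 x 0.5 = 168.5 degrees
Minute hand: 37 x 6 = 222 degrees
Difference: |168.5 - 222| = 53.5 degrees
The angle is 53.5 degrees

Final answer: 53.5 degrees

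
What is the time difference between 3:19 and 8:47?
From 3:19 to 8:47:
(8 x 60 + 47) - (3 x 60 + 19) = 527 - 199 = 328 minutes
= 5 hours and 28 minutes

Final answer: 5 hours and 28 minutes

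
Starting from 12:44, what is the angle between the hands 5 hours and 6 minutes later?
First find the time 5 hours and 6 minutes after 12:44.
Total minutes: 12 x 60 + 44 + 5 x 60 + 6 = 1070.
1070 mod 720 = 350 minutes = 5:50.
Now compute the angle at 5:50:
Hour hand: 5 x 30 + 50 x 0.5 = 175 degrees
Minute hand: 50 x 6 = 300 degrees
Difference: |175 - 300| = 125 degrees
The angle is 125 degrees

Final answer: 125 degrees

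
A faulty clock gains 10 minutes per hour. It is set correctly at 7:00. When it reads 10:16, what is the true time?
For every 60 true minutes, the faulty clock advances 70 minutes, so 1 faulty-clock minute corresponds to 60/70 true minutes.
From 7:00 to 10:16 on the faulty dial is 196 minutes.
True elapsed: 196 x 60/70 = 168 minutes = 2 hours and 48 minutes.
True time: 7:00 + 2 hours and 48 minutes = 9:48.

Final answer: 9:48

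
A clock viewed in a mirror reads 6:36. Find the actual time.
Reflection across the vertical (12-6) axis maps a hand at angle A degrees to (360 - A) degrees, which sends a reading of T minutes past 12:00 to (720 - T) minutes past 12:00.
Mirror reads 6:36 = 396 minutes past 12:00.
Actual time: (720 - 396) mod 720 = 324 minutes = 5:24.

Final answer: 5:24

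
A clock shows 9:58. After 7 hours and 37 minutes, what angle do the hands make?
First find the time 7 hours and 37 minutes after 9:58.
Total minutes: 9 x 60 + 58 + 7 x 60 + 37 = 1055.
1055 mod 720 = 335 minutes = 5:35.
Now compute the angle at 5:35:
Hour hand: 5 x 30 + 35 x 0.5 = 167.5 degrees
Minute hand: 35 x 6 = 210 degrees
Difference: |167.5 - 210| = 42.5 degrees
The angle is 42.5 degrees

Final answer: 42.5 degrees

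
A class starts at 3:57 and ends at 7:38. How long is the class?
From 3:57 to 7:38:
(7 x 60 + 38) - (3 x 60 + 57) = 458 - 237 = 221 minutes
= 3 hours and 41 minutes

Final answer: 3 hours and 41 minutes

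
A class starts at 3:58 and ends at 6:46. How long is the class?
From 3:58 to 6:46:
(6 x 60 + 46) - (3 x 60 + 58) = 406 - 238 = 168 minutes
= 2 hours and 48 minutes

Final answer: 2 hours and 48 minutes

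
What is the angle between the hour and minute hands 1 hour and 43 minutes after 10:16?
First find the time 1 hour and 43 minutes after 10:16.
Total minutes: 10 x 60 + 16 + 1 x 60 + 43 = 719.
719 mod 720 = 719 minutes = 11:59.
Now compute the angle at 11:59:
Hour hand: 11 x 30 + 59 x 0.5 = 359.5 degrees
Minute hand: 59 x 6 = 354 degrees
Difference: |359.5 - 354| = 5.5 degrees
The angle is 5.5 degrees

Final answer: 5.5 degrees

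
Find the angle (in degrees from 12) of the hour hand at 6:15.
The hour hand moves 30 degrees per hour and 0.5 degrees per minute.
At 6:15: (6) x 30 + 15 x 0.5 = 180 + 7.5 = 187.5 degrees

Final answer: 187.5 degrees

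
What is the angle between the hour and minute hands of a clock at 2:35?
Hour hand position: 2 x 30 + 35 x 0.5 = 77.5 degrees
Minute hand position: 35 x 6 = 210 degrees
Difference: |77.5 - 210| = 132.5 degrees
The angle between the hands is 132.5 degrees

Final answer: 132.5 degrees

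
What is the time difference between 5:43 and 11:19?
From 5:43 to 11:19:
(11 x 60 + 19) - (5 x 60 + 43) = 679 - 343 = 336 minutes
= 5 hours and 36 minutes

Final answer: 5 hours and 36 minutes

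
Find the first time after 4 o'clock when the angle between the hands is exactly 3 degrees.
At t minutes past 4:00, the hour hand is at 30 x 4 + 0.5t degrees and the minute hand is at 6t degrees.
The smaller angle between them is 3 degrees when |30H - 5.5t| = 3 or |30H - 5.5t| = 357.
With H = 4, solve 30 x 4 - 5.5t = +/- target for each target:
  t = (30 x 4 - 3) / 5.5 = 21.27
  t = (30 x 4 + 3) / 5.5 = 22.36
  t = (30 x 4 - 357) / 5.5 = -43.09 (outside (0, 60))
  t = (30 x 4 + 357) / 5.5 = 86.73 (outside (0, 60))
Valid solutions in (0, 60): {21.27, 22.36} minutes.
The first occurrence is t = 21.27 minutes.
The hands form a 3-degree angle at 21.27 minutes past 4:00.

Final answer: 21.27 minutes past 4:00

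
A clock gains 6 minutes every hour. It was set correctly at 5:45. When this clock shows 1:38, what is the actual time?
For every 60 true minutes, the faulty clock advances 66 minutes, so 1 faulty-clock minute corresponds to 60/66 true minutes.
From 5:45 to 1:38 on the faulty dial is 473 minutes.
True elapsed: 473 x 60/66 = 430 minutes = 7 hours and 10 minutes.
True time: 5:45 + 7 hours and 10 minutes = 12:55.

Final answer: 12:55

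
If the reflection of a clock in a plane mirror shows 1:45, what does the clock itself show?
Reflection across the vertical (12-6) axis maps a hand at angle A degrees to (360 - A) degrees, which sends a reading of T minutes past 12:00 to (720 - T) minutes past 12:00.
Mirror reads 1:45 = 105 minutes past 12:00.
Actual time: (720 - 105) mod 720 = 615 minutes = 10:15.

Final answer: 10:15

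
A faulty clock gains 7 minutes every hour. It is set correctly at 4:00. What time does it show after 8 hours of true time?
For every 60 true minutes, the faulty clock advances 60 + 7 = 67 minutes.
True elapsed: 8 hours = 480 minutes.
Faulty clock advances: 480 x 67/60 = 536 minutes (drift: 56 minutes ahead).
Shown time: 4:00 + 536 minutes = 12:56.

Final answer: 12:56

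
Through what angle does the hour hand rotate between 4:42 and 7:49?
The hour hand moves 0.5 degrees per minute.
Time elapsed: 7:49 - 4:42 = 187 minutes
Angular displacement: 187 x 0.5 = 93.5 degrees

Final answer: 93.5 degrees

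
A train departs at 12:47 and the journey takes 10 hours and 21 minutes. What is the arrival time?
Starting time: 12:47
Adding 21 minutes to 47 minutes: 47 + 21 = 68 minutes = 1 hour and 8 minutes
Adding 10 hours: 12 + 10 + 1 (carry) = 23 - 12 = 11
Final time: 11:08

Final answer: 11:08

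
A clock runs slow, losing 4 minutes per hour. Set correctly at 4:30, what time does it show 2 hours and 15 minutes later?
For every 60 true minutes, the faulty clock advances 60 - 4 = 56 minutes.
True elapsed: 2 hours and 15 minutes = 135 minutes.
Faulty clock advances: 135 x 56/60 = 126 minutes (drift: 9 minutes behind).
Shown time: 4:30 + 126 minutes = 6:36.

Final answer: 6:36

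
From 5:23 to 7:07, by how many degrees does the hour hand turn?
The hour hand moves 0.5 degrees per minute.
Time elapsed: 7:07 - 5:23 = 104 minutes
Angular displacement: 104 x 0.5 = 52 degrees

Final answer: 52 degrees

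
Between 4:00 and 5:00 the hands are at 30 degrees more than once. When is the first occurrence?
At t minutes past 4:00, the hour hand is at 30 x 4 + 0.5t degrees and the minute hand is at 6t degrees.
The smaller angle between them is 30 degrees when |30H - 5.5t| = 30 or |30H - 5.5t| = 330.
With H = 4, solve 30 x 4 - 5.5t = +/- target for each target:
  t = (30 x 4 - 30) / 5.5 = 16.36
  t = (30 x 4 + 30) / 5.5 = 27.27
  t = (30 x 4 - 330) / 5.5 = -38.18 (outside (0, 60))
  t = (30 x 4 + 330) / 5.5 = 81.82 (outside (0, 60))
Valid solutions in (0, 60): {16.36, 27.27} minutes.
The first occurrence is t = 16.36 minutes.
The hands form a 30-degree angle at 16.36 minutes past 4:00.

Final answer: 16.36 minutes past 4:00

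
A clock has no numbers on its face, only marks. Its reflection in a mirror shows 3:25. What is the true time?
Reflection across the vertical (12-6) axis maps a hand at angle A degrees to (360 - A) degrees, which sends a reading of T minutes past 12:00 to (720 - T) minutes past 12:00.
Mirror reads 3:25 = 205 minutes past 12:00.
Actual time: (720 - 205) mod 720 = 515 minutes = 8:35.

Final answer: 8:35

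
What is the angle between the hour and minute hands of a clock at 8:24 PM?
Hour hand position: 8 x 30 + 24 x 0.5 = 252 degrees
Minute hand position: 24 x 6 = 144 degrees
Difference: |252 - 144| = 108 degrees
The angle between the hands is 108 degrees

Final answer: 108 degrees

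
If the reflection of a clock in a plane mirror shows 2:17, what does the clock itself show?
Reflection across the vertical (12-6) axis maps a hand at angle A degrees to (360 - A) degrees, which sends a reading of T minutes past 12:00 to (720 - T) minutes past 12:00.
Mirror reads 2:17 = 137 minutes past 12:00.
Actual time: (720 - 137) mod 720 = 583 minutes = 9:43.

Final answer: 9:43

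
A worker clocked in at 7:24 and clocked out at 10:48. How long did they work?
From 7:24 to 10:48:
(10 x 60 + 48) - (7 x 60 + 24) = 648 - 444 = 204 minutes
= 3 hours and 24 minutes

Final answer: 3 hours and 24 minutes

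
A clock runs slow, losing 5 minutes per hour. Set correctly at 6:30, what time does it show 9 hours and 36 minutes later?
For every 60 true minutes, the faulty clock advances 60 - 5 = 55 minutes.
True elapsed: 9 hours and 36 minutes = 576 minutes.
Faulty clock advances: 576 x 55/60 = 528 minutes (drift: 48 minutes behind).
Shown time: 6:30 + 528 minutes = 3:18.

Final answer: 3:18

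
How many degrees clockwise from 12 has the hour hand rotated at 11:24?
The hour hand moves 30 degrees per hour and 0.5 degrees per minute.
At 11:24: (11) x 30 + 24 x 0.5 = 330 + 12 = 342 degrees

Final answer: 342 degrees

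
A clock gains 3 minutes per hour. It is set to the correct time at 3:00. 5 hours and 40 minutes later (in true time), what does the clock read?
For every 60 true minutes, the faulty clock advances 60 + 3 = 63 minutes.
True elapsed: 5 hours and 40 minutes = 340 minutes.
Faulty clock advances: 340 x 63/60 = 357 minutes (drift: 17 minutes ahead).
Shown time: 3:00 + 357 minutes = 8:57.

Final answer: 8:57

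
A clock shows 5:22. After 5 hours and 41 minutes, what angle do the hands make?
First find the time 5 hours and 41 minutes after 5:22.
Total minutes: 5 x 60 + 22 + 5 x 60 + 41 = 663.
663 mod 720 = 663 minutes = 11:03.
Now compute the angle at 11:03:
Hour hand: 11 x 30 + 3 x 0.5 = 331.5 degrees
Minute hand: 3 x 6 = 18 degrees
Difference: |331.5 - 18| = 313.5 degrees
Smaller angle: 360 - 313.5 = 46.5 degrees

Final answer: 46.5 degrees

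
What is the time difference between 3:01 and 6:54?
From 3:01 to 6:54:
(6 x 60 + 54) - (3 x 60 + 1) = 414 - 181 = 233 minutes
= 3 hours and 53 minutes

Final answer: 3 hours and 53 minutes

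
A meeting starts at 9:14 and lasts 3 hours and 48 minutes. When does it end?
Starting time: 9:14
Adding 48 minutes to 14 minutes: 14 + 48 = 62 minutes = 1 hour and 2 minutes
Adding 3 hours: 9 + 3 + 1 (carry) = 13 - 12 = 1
Final time: 1:02

Final answer: 1:02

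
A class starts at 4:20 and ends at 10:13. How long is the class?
From 4:20 to 10:13:
(10 x 60 + 13) - (4 x 60 + 20) = 613 - 260 = 353 minutes
= 5 hours and 53 minutes

Final answer: 5 hours and 53 minutes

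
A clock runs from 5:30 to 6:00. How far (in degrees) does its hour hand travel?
The hour hand moves 0.5 degrees per minute.
Time elapsed: 6:00 - 5:30 = 30 minutes
Angular displacement: 30 x 0.5 = 15 degrees

Final answer: 15 degrees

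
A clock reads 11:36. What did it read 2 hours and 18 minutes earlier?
Starting time: 11:36 = 696 total minutes past 12:00
Subtracting: 2 hours and 18 minutes = 138 minutes
696 - 138 = 558 minutes
= 9 hours and 18 minutes past 12:00 = 9:18

Final answer: 9:18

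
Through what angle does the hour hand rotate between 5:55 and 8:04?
The hour hand moves 0.5 degrees per minute.
Time elapsed: 8:04 - 5:55 = 129 minutes
Angular displacement: 129 x 0.5 = 64.5 degrees

Final answer: 64.5 degrees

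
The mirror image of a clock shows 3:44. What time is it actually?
Reflection across the vertical (12-6) axis maps a hand at angle A degrees to (360 - A) degrees, which sends a reading of T minutes past 12:00 to (720 - T) minutes past 12:00.
Mirror reads 3:44 = 224 minutes past 12:00.
Actual time: (720 - 224) mod 720 = 496 minutes = 8:16.

Final answer: 8:16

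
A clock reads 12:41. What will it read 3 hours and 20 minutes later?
Starting time: 12:41
Adding 20 minutes to 41 minutes: 41 + 20 = 61 minutes = 1 hour and 1 minute
Adding 3 hours: 12 + 3 + 1 (carry) = 16 - 12 = 4
Final time: 4:01

Final answer: 4:01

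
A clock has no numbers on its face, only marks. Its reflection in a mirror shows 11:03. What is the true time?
Reflection across the vertical (12-6) axis maps a hand at angle A degrees to (360 - A) degrees, which sends a reading of T minutes past 12:00 to (720 - T) minutes past 12:00.
Mirror reads 11:03 = 663 minutes past 12:00.
Actual time: (720 - 663) mod 720 = 57 minutes = 12:57.

Final answer: 12:57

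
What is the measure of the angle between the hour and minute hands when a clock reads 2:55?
Hour hand position: 2 x 30 + 55 x 0.5 = 87.5 degrees
Minute hand position: 55 x 6 = 330 degrees
Difference: |87.5 - 330| = 242.5 degrees
Since 242.5 > 180, the smaller angle is 360 - 242.5 = 117.5 degrees

Final answer: 117.5 degrees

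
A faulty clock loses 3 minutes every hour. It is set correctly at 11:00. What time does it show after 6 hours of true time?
For every 60 true minutes, the faulty clock advances 60 - 3 = 57 minutes.
True elapsed: 6 hours = 360 minutes.
Faulty clock advances: 360 x 57/60 = 342 minutes (drift: 18 minutes behind).
Shown time: 11:00 + 342 minutes = 4:42.

Final answer: 4:42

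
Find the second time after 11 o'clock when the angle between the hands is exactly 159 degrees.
At t minutes past 11:00, the hour hand is at 30 x 11 + 0.5t degrees and the minute hand is at 6t degrees.
The smaller angle between them is 159 degrees when |30H - 5.5t| = 159 or |30H - 5.5t| = 201.
With H = 11, solve 30 x 11 - 5.5t = +/- target for each target:
  t = (30 x 11 - 159) / 5.5 = 31.09
  t = (30 x 11 + 159) / 5.5 = 88.91 (outside (0, 60))
  t = (30 x 11 - 201) / 5.5 = 23.45
  t = (30 x 11 + 201) / 5.5 = 96.55 (outside (0, 60))
Valid solutions in (0, 60): {23.45, 31.09} minutes.
The second occurrence is t = 31.09 minutes.
The hands form a 159-degree angle at 31.09 minutes past 11:00.

Final answer: 31.09 minutes past 11:00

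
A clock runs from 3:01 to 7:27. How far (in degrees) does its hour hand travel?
The hour hand moves 0.5 degrees per minute.
Time elapsed: 7:27 - 3:01 = 266 minutes
Angular displacement: 266 x 0.5 = 133 degrees

Final answer: 133 degrees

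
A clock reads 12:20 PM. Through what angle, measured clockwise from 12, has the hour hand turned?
The hour hand moves 30 degrees per hour and 0.5 degrees per minute.
At 12:20: (0) x 30 + 20 x 0.5 = 0 + 10 = 10 degrees

Final answer: 10 degrees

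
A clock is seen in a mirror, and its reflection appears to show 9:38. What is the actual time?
Reflection across the vertical (12-6) axis maps a hand at angle A degrees to (360 - A) degrees, which sends a reading of T minutes past 12:00 to (720 - T) minutes past 12:00.
Mirror reads 9:38 = 578 minutes past 12:00.
Actual time: (720 - 578) mod 720 = 142 minutes = 2:22.

Final answer: 2:22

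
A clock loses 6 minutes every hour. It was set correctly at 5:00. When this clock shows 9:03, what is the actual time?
For every 60 true minutes, the faulty clock advances 54 minutes, so 1 faulty-clock minute corresponds to 60/54 true minutes.
From 5:00 to 9:03 on the faulty dial is 243 minutes.
True elapsed: 243 x 60/54 = 270 minutes = 4 hours and 30 minutes.
True time: 5:00 + 4 hours and 30 minutes = 9:30.

Final answer: 9:30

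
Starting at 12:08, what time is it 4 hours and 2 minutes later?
Starting time: 12:08
Adding 2 minutes to 8 minutes: 8 + 2 = 10 minutes
Adding 4 hours: 12 + 4 = 16 - 12 = 4
Final time: 4:10

Final answer: 4:10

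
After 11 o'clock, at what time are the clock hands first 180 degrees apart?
For hands to be 180 degrees apart: |30H - 5.5t| = 180
With H = 11: t = (30 x 11 + 180)/5.5 = 92.73 or t = (30 x 11 - 180)/5.5 = 27.27
First valid solution (0 < t < 60): t = 27.27 minutes
The hands are opposite at 27.27 minutes past 11:00.

Final answer: 27.27 minutes past 11:00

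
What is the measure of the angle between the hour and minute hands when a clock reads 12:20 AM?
Hour hand position: 0 x 30 + 20 x 0.5 = 10 degrees
Minute hand position: 20 x 6 = 120 degrees
Difference: |10 - 120| = 110 degrees
The angle between the hands is 110 degrees

Final answer: 110 degrees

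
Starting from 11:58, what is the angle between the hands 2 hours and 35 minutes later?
First find the time 2 hours and 35 minutes after 11:58.
Total minutes: 11 x 60 + 58 + 2 x 60 + 35 = 873.
873 mod 720 = 153 minutes = 2:33.
Now compute the angle at 2:33:
Hour hand: 2 x 30 + 33 x 0.5 = 76.5 degrees
Minute hand: 33 x 6 = 198 degrees
Difference: |76.5 - 198| = 121.5 degrees
The angle is 121.5 degrees

Final answer: 121.5 degrees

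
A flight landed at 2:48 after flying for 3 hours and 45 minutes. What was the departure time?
Starting time: 2:48 = 168 total minutes past 12:00
Subtracting: 3 hours and 45 minutes = 225 minutes
168 - 225 = -57 (negative, add 12 hours = 720) = 663 minutes
= 11 hours and 3 minutes past 12:00 = 11:03

Final answer: 11:03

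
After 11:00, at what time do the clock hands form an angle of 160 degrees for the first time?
At t minutes past 11:00, the hour hand is at 30 x 11 + 0.5t degrees and the minute hand is at 6t degrees.
The smaller angle between them is 160 degrees when |30H - 5.5t| = 160 or |30H - 5.5t| = 200.
With H = 11, solve 30 x 11 - 5.5t = +/- target for each target:
  t = (30 x 11 - 160) / 5.5 = 30.91
  t = (30 x 11 + 160) / 5.5 = 89.09 (outside (0, 60))
  t = (30 x 11 - 200) / 5.5 = 23.64
  t = (30 x 11 + 200) / 5.5 = 96.36 (outside (0, 60))
Valid solutions in (0, 60): {23.64, 30.91} minutes.
The first occurrence is t = 23.64 minutes.
The hands form a 160-degree angle at 23.64 minutes past 11:00.

Final answer: 23.64 minutes past 11:00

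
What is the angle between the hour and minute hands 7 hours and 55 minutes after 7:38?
First find the time 7 hours and 55 minutes after 7:38.
Total minutes: 7 x 60 + 38 + 7 x 60 + 55 = 933.
933 mod 720 = 213 minutes = 3:33.
Now compute the angle at 3:33:
Hour hand: 3 x 30 + 33 x 0.5 = 106.5 degrees
Minute hand: 33 x 6 = 198 degrees
Difference: |106.5 - 198| = 91.5 degrees
The angle is 91.5 degrees

Final answer: 91.5 degrees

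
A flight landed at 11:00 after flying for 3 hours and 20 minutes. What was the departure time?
Starting time: 11:00 = 660 total minutes past 12:00
Subtracting: 3 hours and 20 minutes = 200 minutes
660 - 200 = 460 minutes
= 7 hours and 40 minutes past 12:00 = 7:40

Final answer: 7:40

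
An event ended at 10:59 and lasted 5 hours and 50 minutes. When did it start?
Starting time: 10:59 = 659 total minutes past 12:00
Subtracting: 5 hours and 50 minutes = 350 minutes
659 - 350 = 309 minutes
= 5 hours and 9 minutes past 12:00 = 5:09

Final answer: 5:09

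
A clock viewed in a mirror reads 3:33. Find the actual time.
Reflection across the vertical (12-6) axis maps a hand at angle A degrees to (360 - A) degrees, which sends a reading of T minutes past 12:00 to (720 - T) minutes past 12:00.
Mirror reads 3:33 = 213 minutes past 12:00.
Actual time: (720 - 213) mod 720 = 507 minutes = 8:27.

Final answer: 8:27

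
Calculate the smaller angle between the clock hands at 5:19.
Hour hand position: 5 x 30 + 19 x 0.5 = 159.5 degrees
Minute hand position: 19 x 6 = 114 degrees
Difference: |159.5 - 114| = 45.5 degrees
The angle between the hands is 45.5 degrees

Final answer: 45.5 degrees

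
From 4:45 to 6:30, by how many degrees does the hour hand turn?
The hour hand moves 0.5 degrees per minute.
Time elapsed: 6:30 - 4:45 = 105 minutes
Angular displacement: 105 x 0.5 = 52.5 degrees

Final answer: 52.5 degrees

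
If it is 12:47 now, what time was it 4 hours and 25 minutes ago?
Starting time: 12:47 = 47 total minutes past 12:00
Subtracting: 4 hours and 25 minutes = 265 minutes
47 - 265 = -218 (negative, add 12 hours = 720) = 502 minutes
= 8 hours and 22 minutes past 12:00 = 8:22

Final answer: 8:22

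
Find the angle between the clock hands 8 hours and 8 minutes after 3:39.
First find the time 8 hours and 8 minutes after 3:39.
Total minutes: 3 x 60 + 39 + 8 x 60 + 8 = 707.
707 mod 720 = 707 minutes = 11:47.
Now compute the angle at 11:47:
Hour hand: 11 x 30 + 47 x 0.5 = 353.5 degrees
Minute hand: 47 x 6 = 282 degrees
Difference: |353.5 - 282| = 71.5 degrees
The angle is 71.5 degrees

Final answer: 71.5 degrees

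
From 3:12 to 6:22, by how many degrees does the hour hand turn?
The hour hand moves 0.5 degrees per minute.
Time elapsed: 6:22 - 3:12 = 190 minutes
Angular displacement: 190 x 0.5 = 95 degrees

Final answer: 95 degrees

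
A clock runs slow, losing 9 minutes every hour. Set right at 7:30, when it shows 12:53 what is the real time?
For every 60 true minutes, the faulty clock advances 51 minutes, so 1 faulty-clock minute corresponds to 60/51 true minutes.
From 7:30 to 12:53 on the faulty dial is 323 minutes.
True elapsed: 323 x 60/51 = 380 minutes = 6 hours and 20 minutes.
True time: 7:30 + 6 hours and 20 minutes = 1:50.

Final answer: 1:50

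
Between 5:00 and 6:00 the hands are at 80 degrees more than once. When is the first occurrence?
At t minutes past 5:00, the hour hand is at 30 x 5 + 0.5t degrees and the minute hand is at 6t degrees.
The smaller angle between them is 80 degrees when |30H - 5.5t| = 80 or |30H - 5.5t| = 280.
With H = 5, solve 30 x 5 - 5.5t = +/- target for each target:
  t = (30 x 5 - 80) / 5.5 = 12.73
  t = (30 x 5 + 80) / 5.5 = 41.82
  t = (30 x 5 - 280) / 5.5 = -23.64 (outside (0, 60))
  t = (30 x 5 + 280) / 5.5 = 78.18 (outside (0, 60))
Valid solutions in (0, 60): {12.73, 41.82} minutes.
The first occurrence is t = 12.73 minutes.
The hands form a 80-degree angle at 12.73 minutes past 5:00.

Final answer: 12.73 minutes past 5:00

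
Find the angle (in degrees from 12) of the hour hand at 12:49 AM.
The hour hand moves 30 degrees per hour and 0.5 degrees per minute.
At 12:49: (0) x 30 + 49 x 0.5 = 0 + 24.5 = 24.5 degrees

Final answer: 24.5 degrees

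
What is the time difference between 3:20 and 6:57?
From 3:20 to 6:57:
(6 x 60 + 57) - (3 x 60 + 20) = 417 - 200 = 217 minutes
= 3 hours and 37 minutes

Final answer: 3 hours and 37 minutes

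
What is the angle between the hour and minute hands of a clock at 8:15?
Hour hand position: 8 x 30 + 15 x 0.5 = 247.5 degrees
Minute hand position: 15 x 6 = 90 degrees
Difference: |247.5 - 90| = 157.5 degrees
The angle between the hands is 157.5 degrees

Final answer: 157.5 degrees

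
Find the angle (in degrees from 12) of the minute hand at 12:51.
The minute hand moves 6 degrees per minute.
At 12:51: 51 x 6 = 306 degrees

Final answer: 306 degrees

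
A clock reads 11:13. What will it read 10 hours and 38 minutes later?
Starting time: 11:13
Adding 38 minutes to 13 minutes: 13 + 38 = 51 minutes
Adding 10 hours: 11 + 10 = 21 - 12 = 9
Final time: 9:51

Final answer: 9:51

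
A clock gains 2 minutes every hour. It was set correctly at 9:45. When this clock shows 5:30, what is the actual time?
For every 60 true minutes, the faulty clock advances 62 minutes, so 1 faulty-clock minute corresponds to 60/62 true minutes.
From 9:45 to 5:30 on the faulty dial is 465 minutes.
True elapsed: 465 x 60/62 = 450 minutes = 7 hours and 30 minutes.
True time: 9:45 + 7 hours and 30 minutes = 5:15.

Final answer: 5:15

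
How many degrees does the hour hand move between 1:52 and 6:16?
The hour hand moves 0.5 degrees per minute.
Time elapsed: 6:16 - 1:52 = 264 minutes
Angular displacement: 264 x 0.5 = 132 degrees

Final answer: 132 degrees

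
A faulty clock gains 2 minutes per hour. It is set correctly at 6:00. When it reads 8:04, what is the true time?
For every 60 true minutes, the faulty clock advances 62 minutes, so 1 faulty-clock minute corresponds to 60/62 true minutes.
From 6:00 to 8:04 on the faulty dial is 124 minutes.
True elapsed: 124 x 60/62 = 120 minutes = 2 hours.
True time: 6:00 + 2 hours = 8:00.

Final answer: 8:00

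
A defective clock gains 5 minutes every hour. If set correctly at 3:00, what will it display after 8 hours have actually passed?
For every 60 true minutes, the faulty clock advances 60 + 5 = 65 minutes.
True elapsed: 8 hours = 480 minutes.
Faulty clock advances: 480 x 65/60 = 520 minutes (drift: 40 minutes ahead).
Shown time: 3:00 + 520 minutes = 11:40.

Final answer: 11:40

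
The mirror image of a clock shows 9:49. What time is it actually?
Reflection across the vertical (12-6) axis maps a hand at angle A degrees to (360 - A) degrees, which sends a reading of T minutes past 12:00 to (720 - T) minutes past 12:00.
Mirror reads 9:49 = 589 minutes past 12:00.
Actual time: (720 - 589) mod 720 = 131 minutes = 2:11.

Final answer: 2:11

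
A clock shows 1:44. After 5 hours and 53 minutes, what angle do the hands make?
First find the time 5 hours and 53 minutes after 1:44.
Total minutes: 1 x 60 + 44 + 5 x 60 + 53 = 457.
457 mod 720 = 457 minutes = 7:37.
Now compute the angle at 7:37:
Hour hand: 7 x 30 + 37 x 0.5 = 228.5 degrees
Minute hand: 37 x 6 = 222 degrees
Difference: |228.5 - 222| = 6.5 degrees
The angle is 6.5 degrees

Final answer: 6.5 degrees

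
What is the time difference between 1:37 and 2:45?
From 1:37 to 2:45:
(2 x 60 + 45) - (1 x 60 + 37) = 165 - 97 = 68 minutes
= 1 hour and 8 minutes

Final answer: 1 hour and 8 minutes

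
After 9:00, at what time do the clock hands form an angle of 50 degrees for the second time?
At t minutes past 9:00, the hour hand is at 30 x 9 + 0.5t degrees and the minute hand is at 6t degrees.
The smaller angle between them is 50 degrees when |30H - 5.5t| = 50 or |30H - 5.5t| = 310.
With H = 9, solve 30 x 9 - 5.5t = +/- target for each target:
  t = (30 x 9 - 50) / 5.5 = 40
  t = (30 x 9 + 50) / 5.5 = 58.18
  t = (30 x 9 - 310) / 5.5 = -7.27 (outside (0, 60))
  t = (30 x 9 + 310) / 5.5 = 105.45 (outside (0, 60))
Valid solutions in (0, 60): {40, 58.18} minutes.
The second occurrence is t = 58.18 minutes.
The hands form a 50-degree angle at 58.18 minutes past 9:00.

Final answer: 58.18 minutes past 9:00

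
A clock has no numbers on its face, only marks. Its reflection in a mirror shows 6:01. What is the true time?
Reflection across the vertical (12-6) axis maps a hand at angle A degrees to (360 - A) degrees, which sends a reading of T minutes past 12:00 to (720 - T) minutes past 12:00.
Mirror reads 6:01 = 361 minutes past 12:00.
Actual time: (720 - 361) mod 720 = 359 minutes = 5:59.

Final answer: 5:59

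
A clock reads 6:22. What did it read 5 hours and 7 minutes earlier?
Starting time: 6:22 = 382 total minutes past 12:00
Subtracting: 5 hours and 7 minutes = 307 minutes
382 - 307 = 75 minutes
= 1 hour and 15 minutes past 12:00 = 1:15

Final answer: 1:15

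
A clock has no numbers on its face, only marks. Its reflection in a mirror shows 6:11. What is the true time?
Reflection across the vertical (12-6) axis maps a hand at angle A degrees to (360 - A) degrees, which sends a reading of T minutes past 12:00 to (720 - T) minutes past 12:00.
Mirror reads 6:11 = 371 minutes past 12:00.
Actual time: (720 - 371) mod 720 = 349 minutes = 5:49.

Final answer: 5:49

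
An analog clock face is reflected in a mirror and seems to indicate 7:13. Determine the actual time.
Reflection across the vertical (12-6) axis maps a hand at angle A degrees to (360 - A) degrees, which sends a reading of T minutes past 12:00 to (720 - T) minutes past 12:00.
Mirror reads 7:13 = 433 minutes past 12:00.
Actual time: (720 - 433) mod 720 = 287 minutes = 4:47.

Final answer: 4:47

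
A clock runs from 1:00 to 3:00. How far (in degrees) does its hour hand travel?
The hour hand moves 0.5 degrees per minute.
Time elapsed: 3:00 - 1:00 = 120 minutes
Angular displacement: 120 x 0.5 = 60 degrees

Final answer: 60 degrees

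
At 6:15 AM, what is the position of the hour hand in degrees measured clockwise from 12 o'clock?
The hour hand moves 30 degrees per hour and 0.5 degrees per minute.
At 6:15: (6) x 30 + 15 x 0.5 = 180 + 7.5 = 187.5 degrees

Final answer: 187.5 degrees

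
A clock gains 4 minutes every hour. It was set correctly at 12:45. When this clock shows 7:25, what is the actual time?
For every 60 true minutes, the faulty clock advances 64 minutes, so 1 faulty-clock minute corresponds to 60/64 true minutes.
From 12:45 to 7:25 on the faulty dial is 400 minutes.
True elapsed: 400 x 60/64 = 375 minutes = 6 hours and 15 minutes.
True time: 12:45 + 6 hours and 15 minutes = 7:00.

Final answer: 7:00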